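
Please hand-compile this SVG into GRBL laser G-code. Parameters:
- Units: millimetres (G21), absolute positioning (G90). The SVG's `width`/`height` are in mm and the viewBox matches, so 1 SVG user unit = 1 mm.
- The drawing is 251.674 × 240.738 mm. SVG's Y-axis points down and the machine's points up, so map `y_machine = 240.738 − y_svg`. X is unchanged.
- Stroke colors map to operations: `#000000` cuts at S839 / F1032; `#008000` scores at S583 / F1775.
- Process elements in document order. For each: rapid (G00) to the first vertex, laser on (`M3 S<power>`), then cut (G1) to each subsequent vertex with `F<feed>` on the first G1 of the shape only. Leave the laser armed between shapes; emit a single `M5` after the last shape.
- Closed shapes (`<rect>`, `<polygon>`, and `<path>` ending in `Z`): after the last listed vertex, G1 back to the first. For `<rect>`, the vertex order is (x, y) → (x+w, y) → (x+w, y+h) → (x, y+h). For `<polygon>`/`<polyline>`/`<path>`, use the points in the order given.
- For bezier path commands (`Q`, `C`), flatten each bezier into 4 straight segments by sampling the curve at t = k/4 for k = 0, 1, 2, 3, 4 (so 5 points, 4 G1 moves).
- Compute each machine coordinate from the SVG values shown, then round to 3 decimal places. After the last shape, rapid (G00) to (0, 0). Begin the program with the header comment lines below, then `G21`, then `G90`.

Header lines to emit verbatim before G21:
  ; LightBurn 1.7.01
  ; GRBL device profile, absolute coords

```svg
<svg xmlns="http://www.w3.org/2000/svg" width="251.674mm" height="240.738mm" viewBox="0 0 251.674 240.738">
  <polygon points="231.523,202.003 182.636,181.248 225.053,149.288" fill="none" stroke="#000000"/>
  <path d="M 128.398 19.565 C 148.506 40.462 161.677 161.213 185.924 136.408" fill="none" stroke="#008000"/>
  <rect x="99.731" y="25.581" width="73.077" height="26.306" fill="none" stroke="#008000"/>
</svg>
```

viewBox `0 0 251.674 240.738` with mm width/height → 1 unit = 1 mm. Flip: y_m = 240.738 − y_svg.

**Shape 1** — `<polygon>` regular polygon, stroke `#000000` → cut (S839, F1032). Machine vertices: (231.523,38.735) → (182.636,59.490) → (225.053,91.450) → (231.523,38.735). Closed: final G1 returns to the first vertex.

**Shape 2** — `<path>` cubic bezier, stroke `#008000` → score (S583, F1775). Control points (SVG): P0=(128.398,19.565), P1=(148.506,40.462), P2=(161.677,161.213), P3=(185.924,136.408); sampled at t=k/4. Machine vertices: (128.398,221.173) → (142.460,190.612) → (155.609,145.613) → (169.534,109.183) → (185.924,104.330). Open path.

**Shape 3** — `<rect>` rectangle, stroke `#008000` → score (S583, F1775). Machine vertices: (99.731,215.157) → (172.808,215.157) → (172.808,188.851) → (99.731,188.851) → (99.731,215.157). Closed: final G1 returns to the first vertex.

; LightBurn 1.7.01
; GRBL device profile, absolute coords
G21
G90
G00 X231.523 Y38.735
M3 S839
G1 X182.636 Y59.490 F1032
G1 X225.053 Y91.450
G1 X231.523 Y38.735
G00 X128.398 Y221.173
M3 S583
G1 X142.460 Y190.612 F1775
G1 X155.609 Y145.613
G1 X169.534 Y109.183
G1 X185.924 Y104.330
G00 X99.731 Y215.157
M3 S583
G1 X172.808 Y215.157 F1775
G1 X172.808 Y188.851
G1 X99.731 Y188.851
G1 X99.731 Y215.157
M5
G00 X0.000 Y0.000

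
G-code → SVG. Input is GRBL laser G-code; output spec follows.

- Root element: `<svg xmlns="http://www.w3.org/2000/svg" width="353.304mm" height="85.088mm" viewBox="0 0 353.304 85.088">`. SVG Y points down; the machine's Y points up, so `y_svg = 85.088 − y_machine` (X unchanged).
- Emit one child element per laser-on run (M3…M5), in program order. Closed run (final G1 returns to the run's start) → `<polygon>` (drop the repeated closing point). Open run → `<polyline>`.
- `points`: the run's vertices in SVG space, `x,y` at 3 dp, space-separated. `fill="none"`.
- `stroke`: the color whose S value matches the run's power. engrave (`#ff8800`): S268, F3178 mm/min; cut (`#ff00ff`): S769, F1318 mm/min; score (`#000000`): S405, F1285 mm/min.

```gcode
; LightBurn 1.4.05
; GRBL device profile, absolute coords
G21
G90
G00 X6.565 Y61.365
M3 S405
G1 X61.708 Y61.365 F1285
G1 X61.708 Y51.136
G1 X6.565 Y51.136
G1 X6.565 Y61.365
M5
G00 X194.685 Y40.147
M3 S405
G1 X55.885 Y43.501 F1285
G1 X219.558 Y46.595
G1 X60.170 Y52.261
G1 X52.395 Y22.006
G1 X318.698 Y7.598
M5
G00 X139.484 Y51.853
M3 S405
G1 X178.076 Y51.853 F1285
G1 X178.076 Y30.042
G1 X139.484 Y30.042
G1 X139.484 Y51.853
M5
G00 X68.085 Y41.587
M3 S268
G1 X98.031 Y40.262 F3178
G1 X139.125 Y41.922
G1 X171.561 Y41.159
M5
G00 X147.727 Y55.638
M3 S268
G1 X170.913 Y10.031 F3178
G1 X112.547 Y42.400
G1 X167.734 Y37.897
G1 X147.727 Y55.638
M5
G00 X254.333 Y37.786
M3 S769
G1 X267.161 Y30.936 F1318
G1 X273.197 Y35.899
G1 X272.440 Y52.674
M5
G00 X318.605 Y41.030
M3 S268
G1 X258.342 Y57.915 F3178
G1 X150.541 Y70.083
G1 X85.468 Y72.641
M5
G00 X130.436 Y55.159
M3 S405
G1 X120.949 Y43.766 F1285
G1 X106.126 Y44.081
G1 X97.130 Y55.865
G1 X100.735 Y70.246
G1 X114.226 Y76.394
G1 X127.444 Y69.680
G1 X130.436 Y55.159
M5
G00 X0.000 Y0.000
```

<svg xmlns="http://www.w3.org/2000/svg" width="353.304mm" height="85.088mm" viewBox="0 0 353.304 85.088">
  <polygon points="6.565,23.723 61.708,23.723 61.708,33.952 6.565,33.952" fill="none" stroke="#000000"/>
  <polyline points="194.685,44.941 55.885,41.587 219.558,38.493 60.170,32.827 52.395,63.082 318.698,77.490" fill="none" stroke="#000000"/>
  <polygon points="139.484,33.235 178.076,33.235 178.076,55.046 139.484,55.046" fill="none" stroke="#000000"/>
  <polyline points="68.085,43.501 98.031,44.826 139.125,43.166 171.561,43.929" fill="none" stroke="#ff8800"/>
  <polygon points="147.727,29.450 170.913,75.057 112.547,42.688 167.734,47.191" fill="none" stroke="#ff8800"/>
  <polyline points="254.333,47.302 267.161,54.152 273.197,49.189 272.440,32.414" fill="none" stroke="#ff00ff"/>
  <polyline points="318.605,44.058 258.342,27.173 150.541,15.005 85.468,12.447" fill="none" stroke="#ff8800"/>
  <polygon points="130.436,29.929 120.949,41.322 106.126,41.007 97.130,29.223 100.735,14.842 114.226,8.694 127.444,15.408" fill="none" stroke="#000000"/>
</svg>

Each laser-on run becomes one SVG element. Flip Y back into SVG space with y_svg = 85.088 − y_machine.

Run 1: power S405 maps to stroke `#000000` (score). The run returns to its start, so emit a `<polygon>` with points (Y-flipped): 6.565,23.723 61.708,23.723 61.708,33.952 6.565,33.952.

Run 2: the run's S405 means `#000000` (score). The run is open, so emit a `<polyline>` with points (Y-flipped): 194.685,44.941 55.885,41.587 219.558,38.493 60.170,32.827 52.395,63.082 318.698,77.490.

Run 3: S405 ⇒ score layer `#000000`. The run returns to its start, so emit a `<polygon>` with points (Y-flipped): 139.484,33.235 178.076,33.235 178.076,55.046 139.484,55.046.

Run 4: power S268 maps to stroke `#ff8800` (engrave). The run is open, so emit a `<polyline>` with points (Y-flipped): 68.085,43.501 98.031,44.826 139.125,43.166 171.561,43.929.

Run 5: power S268 maps to stroke `#ff8800` (engrave). The run returns to its start, so emit a `<polygon>` with points (Y-flipped): 147.727,29.450 170.913,75.057 112.547,42.688 167.734,47.191.

Run 6: S769 ⇒ cut layer `#ff00ff`. The run is open, so emit a `<polyline>` with points (Y-flipped): 254.333,47.302 267.161,54.152 273.197,49.189 272.440,32.414.

Run 7: S268 ⇒ engrave layer `#ff8800`. The run is open, so emit a `<polyline>` with points (Y-flipped): 318.605,44.058 258.342,27.173 150.541,15.005 85.468,12.447.

Run 8: power S405 maps to stroke `#000000` (score). The run returns to its start, so emit a `<polygon>` with points (Y-flipped): 130.436,29.929 120.949,41.322 106.126,41.007 97.130,29.223 100.735,14.842 114.226,8.694 127.444,15.408.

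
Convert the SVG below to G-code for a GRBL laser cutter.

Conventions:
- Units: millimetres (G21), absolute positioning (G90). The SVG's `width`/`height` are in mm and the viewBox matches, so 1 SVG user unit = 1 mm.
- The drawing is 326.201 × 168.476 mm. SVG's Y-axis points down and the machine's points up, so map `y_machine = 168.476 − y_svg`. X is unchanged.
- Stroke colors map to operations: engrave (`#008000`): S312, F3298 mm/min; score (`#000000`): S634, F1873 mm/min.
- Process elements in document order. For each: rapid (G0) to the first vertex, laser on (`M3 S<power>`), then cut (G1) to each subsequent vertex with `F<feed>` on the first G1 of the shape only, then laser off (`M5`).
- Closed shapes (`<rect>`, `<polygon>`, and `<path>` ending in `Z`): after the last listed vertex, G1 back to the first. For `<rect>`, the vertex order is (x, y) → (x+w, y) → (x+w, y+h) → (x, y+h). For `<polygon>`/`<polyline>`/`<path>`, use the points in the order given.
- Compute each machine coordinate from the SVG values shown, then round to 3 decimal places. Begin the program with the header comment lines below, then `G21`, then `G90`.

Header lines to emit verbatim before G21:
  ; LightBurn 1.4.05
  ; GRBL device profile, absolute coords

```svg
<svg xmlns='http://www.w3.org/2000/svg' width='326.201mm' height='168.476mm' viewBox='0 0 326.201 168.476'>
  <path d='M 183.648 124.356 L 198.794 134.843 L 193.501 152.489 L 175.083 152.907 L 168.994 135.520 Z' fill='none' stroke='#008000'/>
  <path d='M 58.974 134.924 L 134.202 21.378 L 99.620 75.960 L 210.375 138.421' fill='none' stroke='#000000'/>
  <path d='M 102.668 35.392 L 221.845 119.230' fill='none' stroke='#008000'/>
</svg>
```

; LightBurn 1.4.05
; GRBL device profile, absolute coords
G21
G90
G0 X183.648 Y44.120
M3 S312
G1 X198.794 Y33.633 F3298
G1 X193.501 Y15.987
G1 X175.083 Y15.569
G1 X168.994 Y32.956
G1 X183.648 Y44.120
M5
G0 X58.974 Y33.552
M3 S634
G1 X134.202 Y147.098 F1873
G1 X99.620 Y92.516
G1 X210.375 Y30.055
M5
G0 X102.668 Y133.084
M3 S312
G1 X221.845 Y49.246 F3298
M5

viewBox `0 0 326.201 168.476` with mm width/height → 1 unit = 1 mm. Flip: y_m = 168.476 − y_svg.

**Shape 1** — `<path>` regular polygon, stroke `#008000` → engrave (S312, F3298). Machine vertices: (183.648,44.120) → (198.794,33.633) → (193.501,15.987) → (175.083,15.569) → (168.994,32.956) → (183.648,44.120). Closed: final G1 returns to the first vertex.

**Shape 2** — `<path>` open polyline, stroke `#000000` → score (S634, F1873). Machine vertices: (58.974,33.552) → (134.202,147.098) → (99.620,92.516) → (210.375,30.055). Open path.

**Shape 3** — `<path>` line segment, stroke `#008000` → engrave (S312, F3298). Machine vertices: (102.668,133.084) → (221.845,49.246). Open path.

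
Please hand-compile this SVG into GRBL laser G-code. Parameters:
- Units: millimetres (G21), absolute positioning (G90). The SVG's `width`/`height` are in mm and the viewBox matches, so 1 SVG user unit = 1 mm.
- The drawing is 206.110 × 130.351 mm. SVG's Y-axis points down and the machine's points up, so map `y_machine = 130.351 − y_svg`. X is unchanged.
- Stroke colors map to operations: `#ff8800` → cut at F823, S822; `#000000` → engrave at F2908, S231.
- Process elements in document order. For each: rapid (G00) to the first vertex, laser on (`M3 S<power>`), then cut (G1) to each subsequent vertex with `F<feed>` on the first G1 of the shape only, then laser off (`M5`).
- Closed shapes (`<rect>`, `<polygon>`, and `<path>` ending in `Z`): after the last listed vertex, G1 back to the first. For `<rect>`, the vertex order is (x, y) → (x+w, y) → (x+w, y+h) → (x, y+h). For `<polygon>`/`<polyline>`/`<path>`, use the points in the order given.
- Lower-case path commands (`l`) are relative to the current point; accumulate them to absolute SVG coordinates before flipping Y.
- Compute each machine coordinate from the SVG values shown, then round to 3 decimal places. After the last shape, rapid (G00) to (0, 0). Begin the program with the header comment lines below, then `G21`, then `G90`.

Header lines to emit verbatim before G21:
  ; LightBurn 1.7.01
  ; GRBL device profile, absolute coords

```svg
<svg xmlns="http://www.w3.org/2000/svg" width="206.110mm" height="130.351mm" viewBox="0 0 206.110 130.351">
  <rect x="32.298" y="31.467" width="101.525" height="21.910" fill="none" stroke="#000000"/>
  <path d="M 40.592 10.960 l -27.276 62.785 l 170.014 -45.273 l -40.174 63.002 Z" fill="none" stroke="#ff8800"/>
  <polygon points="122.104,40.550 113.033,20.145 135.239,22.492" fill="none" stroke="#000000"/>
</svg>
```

; LightBurn 1.7.01
; GRBL device profile, absolute coords
G21
G90
G00 X32.298 Y98.884
M3 S231
G1 X133.823 Y98.884 F2908
G1 X133.823 Y76.974
G1 X32.298 Y76.974
G1 X32.298 Y98.884
M5
G00 X40.592 Y119.391
M3 S822
G1 X13.316 Y56.606 F823
G1 X183.330 Y101.879
G1 X143.156 Y38.877
G1 X40.592 Y119.391
M5
G00 X122.104 Y89.801
M3 S231
G1 X113.033 Y110.206 F2908
G1 X135.239 Y107.859
G1 X122.104 Y89.801
M5
G00 X0.000 Y0.000

1 u = 1 mm; y_m = 130.351 − y.

[1] `<rect>` rectangle, #000000→engrave S231 F2908: (32.298,98.884) → (133.823,98.884) → (133.823,76.974) → (32.298,76.974) → (32.298,98.884) (closed)

[2] `<path>` closed polygon, #ff8800→cut S822 F823: (40.592,119.391) → (13.316,56.606) → (183.330,101.879) → (143.156,38.877) → (40.592,119.391) (closed)

[3] `<polygon>` regular polygon, #000000→engrave S231 F2908: (122.104,89.801) → (113.033,110.206) → (135.239,107.859) → (122.104,89.801) (closed)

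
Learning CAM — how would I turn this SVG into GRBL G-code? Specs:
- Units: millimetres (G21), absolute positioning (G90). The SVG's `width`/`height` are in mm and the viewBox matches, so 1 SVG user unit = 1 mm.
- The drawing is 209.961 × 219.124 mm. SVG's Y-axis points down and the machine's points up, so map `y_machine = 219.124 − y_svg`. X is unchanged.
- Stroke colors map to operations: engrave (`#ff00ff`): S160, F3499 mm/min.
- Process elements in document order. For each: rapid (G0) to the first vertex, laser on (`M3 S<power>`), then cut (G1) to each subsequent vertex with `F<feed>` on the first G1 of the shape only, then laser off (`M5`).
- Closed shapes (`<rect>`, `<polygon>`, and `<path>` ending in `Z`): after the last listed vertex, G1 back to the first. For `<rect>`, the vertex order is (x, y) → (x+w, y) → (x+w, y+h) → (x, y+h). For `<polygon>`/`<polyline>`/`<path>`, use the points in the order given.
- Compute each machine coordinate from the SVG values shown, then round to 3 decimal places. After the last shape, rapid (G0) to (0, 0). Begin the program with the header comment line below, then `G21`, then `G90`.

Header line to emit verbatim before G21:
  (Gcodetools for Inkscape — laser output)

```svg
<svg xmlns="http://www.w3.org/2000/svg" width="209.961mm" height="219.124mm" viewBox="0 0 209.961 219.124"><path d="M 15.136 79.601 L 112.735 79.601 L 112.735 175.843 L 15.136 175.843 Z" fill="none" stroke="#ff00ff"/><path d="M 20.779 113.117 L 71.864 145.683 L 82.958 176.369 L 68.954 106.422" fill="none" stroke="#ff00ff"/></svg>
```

Since the viewBox matches the mm dimensions, user units are millimetres directly. The only transform is the Y-flip y_m = 219.124 − y_svg.

Shape 1 is a rectangle drawn with `<path>`. Its stroke #ff00ff means engrave at S160, F3499. After flipping Y the toolpath is (15.136,139.523) → (112.735,139.523) → (112.735,43.281) → (15.136,43.281) → (15.136,139.523), returning to the start.

Shape 2 is a open polyline drawn with `<path>`. Its stroke #ff00ff means engrave at S160, F3499. After flipping Y the toolpath is (20.779,106.007) → (71.864,73.441) → (82.958,42.755) → (68.954,112.702).

(Gcodetools for Inkscape — laser output)
G21
G90
G0 X15.136 Y139.523
M3 S160
G1 X112.735 Y139.523 F3499
G1 X112.735 Y43.281
G1 X15.136 Y43.281
G1 X15.136 Y139.523
M5
G0 X20.779 Y106.007
M3 S160
G1 X71.864 Y73.441 F3499
G1 X82.958 Y42.755
G1 X68.954 Y112.702
M5
G0 X0.000 Y0.000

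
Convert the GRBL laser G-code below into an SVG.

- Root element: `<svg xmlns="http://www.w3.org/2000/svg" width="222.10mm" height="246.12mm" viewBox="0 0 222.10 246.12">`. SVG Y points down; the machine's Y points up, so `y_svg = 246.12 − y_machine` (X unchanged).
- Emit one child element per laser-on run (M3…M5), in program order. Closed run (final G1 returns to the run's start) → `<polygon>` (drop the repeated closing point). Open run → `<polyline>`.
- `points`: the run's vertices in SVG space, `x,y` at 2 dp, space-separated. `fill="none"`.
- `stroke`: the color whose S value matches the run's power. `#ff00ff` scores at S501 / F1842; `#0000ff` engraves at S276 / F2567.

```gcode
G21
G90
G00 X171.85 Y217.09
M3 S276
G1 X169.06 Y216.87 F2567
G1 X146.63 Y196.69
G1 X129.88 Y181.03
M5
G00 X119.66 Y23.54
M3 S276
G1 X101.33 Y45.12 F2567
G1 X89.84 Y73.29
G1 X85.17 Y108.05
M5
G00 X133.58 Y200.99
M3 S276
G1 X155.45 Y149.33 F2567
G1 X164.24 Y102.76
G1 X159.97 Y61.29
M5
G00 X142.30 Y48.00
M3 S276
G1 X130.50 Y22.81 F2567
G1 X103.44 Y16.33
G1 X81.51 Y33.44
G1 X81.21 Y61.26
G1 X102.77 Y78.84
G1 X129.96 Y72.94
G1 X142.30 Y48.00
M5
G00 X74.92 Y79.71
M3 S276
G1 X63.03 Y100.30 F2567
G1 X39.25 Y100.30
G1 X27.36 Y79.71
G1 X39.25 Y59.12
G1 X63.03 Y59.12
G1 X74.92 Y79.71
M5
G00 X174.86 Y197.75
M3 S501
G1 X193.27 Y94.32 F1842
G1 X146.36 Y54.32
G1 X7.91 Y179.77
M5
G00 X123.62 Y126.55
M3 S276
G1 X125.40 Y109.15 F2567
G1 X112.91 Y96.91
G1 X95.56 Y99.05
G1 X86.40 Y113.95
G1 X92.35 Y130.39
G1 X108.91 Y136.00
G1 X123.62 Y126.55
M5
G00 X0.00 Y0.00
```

<svg xmlns="http://www.w3.org/2000/svg" width="222.10mm" height="246.12mm" viewBox="0 0 222.10 246.12">
  <polyline points="171.85,29.03 169.06,29.25 146.63,49.43 129.88,65.09" fill="none" stroke="#0000ff"/>
  <polyline points="119.66,222.58 101.33,201.00 89.84,172.83 85.17,138.07" fill="none" stroke="#0000ff"/>
  <polyline points="133.58,45.13 155.45,96.79 164.24,143.36 159.97,184.83" fill="none" stroke="#0000ff"/>
  <polygon points="142.30,198.12 130.50,223.31 103.44,229.79 81.51,212.68 81.21,184.86 102.77,167.28 129.96,173.18" fill="none" stroke="#0000ff"/>
  <polygon points="74.92,166.41 63.03,145.82 39.25,145.82 27.36,166.41 39.25,187.00 63.03,187.00" fill="none" stroke="#0000ff"/>
  <polyline points="174.86,48.37 193.27,151.80 146.36,191.80 7.91,66.35" fill="none" stroke="#ff00ff"/>
  <polygon points="123.62,119.57 125.40,136.97 112.91,149.21 95.56,147.07 86.40,132.17 92.35,115.73 108.91,110.12" fill="none" stroke="#0000ff"/>
</svg>

y_svg = 246.12 − y_m.

[1] S276→`#0000ff` (engrave); open run; points: 171.85,29.03 169.06,29.25 146.63,49.43 129.88,65.09

[2] S276→`#0000ff` (engrave); open run; points: 119.66,222.58 101.33,201.00 89.84,172.83 85.17,138.07

[3] S276→`#0000ff` (engrave); open run; points: 133.58,45.13 155.45,96.79 164.24,143.36 159.97,184.83

[4] S276→`#0000ff` (engrave); closed run; points: 142.30,198.12 130.50,223.31 103.44,229.79 81.51,212.68 81.21,184.86 102.77,167.28 129.96,173.18

[5] S276→`#0000ff` (engrave); closed run; points: 74.92,166.41 63.03,145.82 39.25,145.82 27.36,166.41 39.25,187.00 63.03,187.00

[6] S501→`#ff00ff` (score); open run; points: 174.86,48.37 193.27,151.80 146.36,191.80 7.91,66.35

[7] S276→`#0000ff` (engrave); closed run; points: 123.62,119.57 125.40,136.97 112.91,149.21 95.56,147.07 86.40,132.17 92.35,115.73 108.91,110.12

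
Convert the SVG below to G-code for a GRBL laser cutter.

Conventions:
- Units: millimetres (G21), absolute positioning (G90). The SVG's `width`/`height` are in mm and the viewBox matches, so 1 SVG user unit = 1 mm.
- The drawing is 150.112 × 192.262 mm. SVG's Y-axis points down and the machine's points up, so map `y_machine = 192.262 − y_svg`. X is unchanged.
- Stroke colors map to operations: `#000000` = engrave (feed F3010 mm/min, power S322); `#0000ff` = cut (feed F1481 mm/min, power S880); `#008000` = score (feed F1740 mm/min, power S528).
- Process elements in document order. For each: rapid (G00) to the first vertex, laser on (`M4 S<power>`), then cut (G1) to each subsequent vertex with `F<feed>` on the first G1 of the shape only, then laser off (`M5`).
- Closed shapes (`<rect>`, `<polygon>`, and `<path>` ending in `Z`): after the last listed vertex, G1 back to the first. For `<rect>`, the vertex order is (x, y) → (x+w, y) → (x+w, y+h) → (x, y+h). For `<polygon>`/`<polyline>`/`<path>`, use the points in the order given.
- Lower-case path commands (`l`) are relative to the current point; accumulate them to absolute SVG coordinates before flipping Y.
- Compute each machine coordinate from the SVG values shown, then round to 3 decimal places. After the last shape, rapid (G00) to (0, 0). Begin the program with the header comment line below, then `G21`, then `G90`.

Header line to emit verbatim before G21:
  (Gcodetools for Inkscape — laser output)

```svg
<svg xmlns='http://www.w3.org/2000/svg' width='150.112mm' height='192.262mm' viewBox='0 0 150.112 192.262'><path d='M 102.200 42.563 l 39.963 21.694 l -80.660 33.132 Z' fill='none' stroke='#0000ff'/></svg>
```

(Gcodetools for Inkscape — laser output)
G21
G90
G00 X102.200 Y149.699
M4 S880
G1 X142.163 Y128.005 F1481
G1 X61.503 Y94.873
G1 X102.200 Y149.699
M5
G00 X0.000 Y0.000

Since the viewBox matches the mm dimensions, user units are millimetres directly. The only transform is the Y-flip y_m = 192.262 − y_svg.

Shape 1 is a closed polygon drawn with `<path>`. Its stroke #0000ff means cut at S880, F1481. After flipping Y the toolpath is (102.200,149.699) → (142.163,128.005) → (61.503,94.873) → (102.200,149.699), returning to the start.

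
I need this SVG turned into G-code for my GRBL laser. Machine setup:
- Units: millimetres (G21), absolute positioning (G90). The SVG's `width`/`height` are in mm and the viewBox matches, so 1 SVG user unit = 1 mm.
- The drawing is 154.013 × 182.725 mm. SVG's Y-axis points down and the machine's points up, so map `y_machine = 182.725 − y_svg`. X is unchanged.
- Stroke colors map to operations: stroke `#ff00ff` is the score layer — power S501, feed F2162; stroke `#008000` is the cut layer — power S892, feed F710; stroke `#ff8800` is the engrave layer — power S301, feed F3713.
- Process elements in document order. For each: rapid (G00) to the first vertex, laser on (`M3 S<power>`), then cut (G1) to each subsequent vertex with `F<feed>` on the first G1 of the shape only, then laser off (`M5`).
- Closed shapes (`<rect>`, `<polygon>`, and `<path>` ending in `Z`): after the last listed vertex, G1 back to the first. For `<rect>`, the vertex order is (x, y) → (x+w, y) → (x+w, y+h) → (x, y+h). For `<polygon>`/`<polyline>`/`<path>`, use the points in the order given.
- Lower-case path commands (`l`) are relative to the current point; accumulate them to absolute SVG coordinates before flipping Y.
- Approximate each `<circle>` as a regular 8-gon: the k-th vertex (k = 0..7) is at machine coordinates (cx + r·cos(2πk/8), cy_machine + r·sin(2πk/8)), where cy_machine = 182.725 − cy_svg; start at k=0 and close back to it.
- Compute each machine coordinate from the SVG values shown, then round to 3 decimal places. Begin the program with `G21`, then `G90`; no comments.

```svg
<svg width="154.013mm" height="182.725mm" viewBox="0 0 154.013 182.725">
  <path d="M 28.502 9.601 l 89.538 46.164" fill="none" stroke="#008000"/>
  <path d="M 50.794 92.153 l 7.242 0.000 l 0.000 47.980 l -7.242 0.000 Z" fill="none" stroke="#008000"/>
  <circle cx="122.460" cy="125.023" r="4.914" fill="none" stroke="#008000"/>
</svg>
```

1 u = 1 mm; y_m = 182.725 − y.

[1] `<path>` line segment, #008000→cut S892 F710: (28.502,173.124) → (118.040,126.960)

[2] `<path>` rectangle, #008000→cut S892 F710: (50.794,90.572) → (58.036,90.572) → (58.036,42.592) → (50.794,42.592) → (50.794,90.572) (closed)

[3] `<circle>` circle, #008000→cut S892 F710: (127.374,57.702) → (125.935,61.177) → (122.460,62.616) → (118.985,61.177) → (117.546,57.702) → (118.985,54.227) → (122.460,52.788) → (125.935,54.227) → (127.374,57.702) (closed)

G21
G90
G00 X28.502 Y173.124
M3 S892
G1 X118.040 Y126.960 F710
M5
G00 X50.794 Y90.572
M3 S892
G1 X58.036 Y90.572 F710
G1 X58.036 Y42.592
G1 X50.794 Y42.592
G1 X50.794 Y90.572
M5
G00 X127.374 Y57.702
M3 S892
G1 X125.935 Y61.177 F710
G1 X122.460 Y62.616
G1 X118.985 Y61.177
G1 X117.546 Y57.702
G1 X118.985 Y54.227
G1 X122.460 Y52.788
G1 X125.935 Y54.227
G1 X127.374 Y57.702
M5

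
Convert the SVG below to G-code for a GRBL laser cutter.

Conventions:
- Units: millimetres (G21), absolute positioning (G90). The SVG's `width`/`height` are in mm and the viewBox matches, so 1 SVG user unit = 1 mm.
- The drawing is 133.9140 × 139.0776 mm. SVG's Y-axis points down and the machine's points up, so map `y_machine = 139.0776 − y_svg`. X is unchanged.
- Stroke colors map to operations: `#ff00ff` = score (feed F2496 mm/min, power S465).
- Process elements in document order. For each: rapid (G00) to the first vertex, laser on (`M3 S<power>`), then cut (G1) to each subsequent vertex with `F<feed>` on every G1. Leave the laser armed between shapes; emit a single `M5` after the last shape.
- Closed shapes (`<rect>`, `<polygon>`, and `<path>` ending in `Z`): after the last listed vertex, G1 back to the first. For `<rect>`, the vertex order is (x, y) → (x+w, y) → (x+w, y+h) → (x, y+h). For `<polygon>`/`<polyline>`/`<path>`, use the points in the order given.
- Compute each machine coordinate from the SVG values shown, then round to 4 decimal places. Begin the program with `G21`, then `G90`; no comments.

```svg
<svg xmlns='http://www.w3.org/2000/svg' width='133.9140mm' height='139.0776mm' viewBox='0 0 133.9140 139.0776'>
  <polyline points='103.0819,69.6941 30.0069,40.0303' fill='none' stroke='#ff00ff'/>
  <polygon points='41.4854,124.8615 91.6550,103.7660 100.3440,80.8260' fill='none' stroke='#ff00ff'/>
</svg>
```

G21
G90
G00 X103.0819 Y69.3835
M3 S465
G1 X30.0069 Y99.0473 F2496
G00 X41.4854 Y14.2161
M3 S465
G1 X91.6550 Y35.3116 F2496
G1 X100.3440 Y58.2516 F2496
G1 X41.4854 Y14.2161 F2496
M5

1 u = 1 mm; y_m = 139.0776 − y.

[1] `<polyline>` line segment, #ff00ff→score S465 F2496: (103.0819,69.3835) → (30.0069,99.0473)

[2] `<polygon>` closed polygon, #ff00ff→score S465 F2496: (41.4854,14.2161) → (91.6550,35.3116) → (100.3440,58.2516) → (41.4854,14.2161) (closed)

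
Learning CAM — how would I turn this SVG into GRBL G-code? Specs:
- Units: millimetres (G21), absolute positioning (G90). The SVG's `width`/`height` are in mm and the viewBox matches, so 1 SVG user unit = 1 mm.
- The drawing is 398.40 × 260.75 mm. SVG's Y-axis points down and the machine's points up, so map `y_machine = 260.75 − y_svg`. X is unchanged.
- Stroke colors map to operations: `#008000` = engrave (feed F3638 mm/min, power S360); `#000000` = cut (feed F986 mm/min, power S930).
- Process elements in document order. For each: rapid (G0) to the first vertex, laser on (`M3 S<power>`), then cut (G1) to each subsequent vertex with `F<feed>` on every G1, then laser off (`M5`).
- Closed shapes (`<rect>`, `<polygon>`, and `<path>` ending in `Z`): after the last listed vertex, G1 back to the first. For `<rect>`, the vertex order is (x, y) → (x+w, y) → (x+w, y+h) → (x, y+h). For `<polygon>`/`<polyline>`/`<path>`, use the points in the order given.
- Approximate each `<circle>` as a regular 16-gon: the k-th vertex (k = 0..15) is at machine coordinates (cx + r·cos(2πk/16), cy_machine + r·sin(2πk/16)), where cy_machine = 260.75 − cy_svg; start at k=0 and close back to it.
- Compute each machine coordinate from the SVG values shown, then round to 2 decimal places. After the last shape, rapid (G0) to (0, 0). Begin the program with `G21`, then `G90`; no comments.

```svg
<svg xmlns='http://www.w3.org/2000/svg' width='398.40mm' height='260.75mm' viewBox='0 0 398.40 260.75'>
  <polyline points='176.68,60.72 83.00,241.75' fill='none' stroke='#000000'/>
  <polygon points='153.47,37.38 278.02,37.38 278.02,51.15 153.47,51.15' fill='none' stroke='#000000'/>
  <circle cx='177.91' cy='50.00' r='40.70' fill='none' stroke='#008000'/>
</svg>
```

viewBox `0 0 398.40 260.75` with mm width/height → 1 unit = 1 mm. Flip: y_m = 260.75 − y_svg.

**Shape 1** — `<polyline>` line segment, stroke `#000000` → cut (S930, F986). Machine vertices: (176.68,200.03) → (83.00,19.00). Open path.

**Shape 2** — `<polygon>` rectangle, stroke `#000000` → cut (S930, F986). Machine vertices: (153.47,223.37) → (278.02,223.37) → (278.02,209.60) → (153.47,209.60) → (153.47,223.37). Closed: final G1 returns to the first vertex.

**Shape 3** — `<circle>` circle, stroke `#008000` → engrave (S360, F3638). Machine vertices: (218.61,210.75) → (215.51,226.33) → (206.69,239.53) → (193.49,248.35) → (177.91,251.45) → (162.33,248.35) → (149.13,239.53) → (140.31,226.33) → (137.21,210.75) → (140.31,195.17) → (149.13,181.97) → (162.33,173.15) → (177.91,170.05) → (193.49,173.15) → (206.69,181.97) → (215.51,195.17) → (218.61,210.75). Closed: final G1 returns to the first vertex.

G21
G90
G0 X176.68 Y200.03
M3 S930
G1 X83.00 Y19.00 F986
M5
G0 X153.47 Y223.37
M3 S930
G1 X278.02 Y223.37 F986
G1 X278.02 Y209.60 F986
G1 X153.47 Y209.60 F986
G1 X153.47 Y223.37 F986
M5
G0 X218.61 Y210.75
M3 S360
G1 X215.51 Y226.33 F3638
G1 X206.69 Y239.53 F3638
G1 X193.49 Y248.35 F3638
G1 X177.91 Y251.45 F3638
G1 X162.33 Y248.35 F3638
G1 X149.13 Y239.53 F3638
G1 X140.31 Y226.33 F3638
G1 X137.21 Y210.75 F3638
G1 X140.31 Y195.17 F3638
G1 X149.13 Y181.97 F3638
G1 X162.33 Y173.15 F3638
G1 X177.91 Y170.05 F3638
G1 X193.49 Y173.15 F3638
G1 X206.69 Y181.97 F3638
G1 X215.51 Y195.17 F3638
G1 X218.61 Y210.75 F3638
M5
G0 X0.00 Y0.00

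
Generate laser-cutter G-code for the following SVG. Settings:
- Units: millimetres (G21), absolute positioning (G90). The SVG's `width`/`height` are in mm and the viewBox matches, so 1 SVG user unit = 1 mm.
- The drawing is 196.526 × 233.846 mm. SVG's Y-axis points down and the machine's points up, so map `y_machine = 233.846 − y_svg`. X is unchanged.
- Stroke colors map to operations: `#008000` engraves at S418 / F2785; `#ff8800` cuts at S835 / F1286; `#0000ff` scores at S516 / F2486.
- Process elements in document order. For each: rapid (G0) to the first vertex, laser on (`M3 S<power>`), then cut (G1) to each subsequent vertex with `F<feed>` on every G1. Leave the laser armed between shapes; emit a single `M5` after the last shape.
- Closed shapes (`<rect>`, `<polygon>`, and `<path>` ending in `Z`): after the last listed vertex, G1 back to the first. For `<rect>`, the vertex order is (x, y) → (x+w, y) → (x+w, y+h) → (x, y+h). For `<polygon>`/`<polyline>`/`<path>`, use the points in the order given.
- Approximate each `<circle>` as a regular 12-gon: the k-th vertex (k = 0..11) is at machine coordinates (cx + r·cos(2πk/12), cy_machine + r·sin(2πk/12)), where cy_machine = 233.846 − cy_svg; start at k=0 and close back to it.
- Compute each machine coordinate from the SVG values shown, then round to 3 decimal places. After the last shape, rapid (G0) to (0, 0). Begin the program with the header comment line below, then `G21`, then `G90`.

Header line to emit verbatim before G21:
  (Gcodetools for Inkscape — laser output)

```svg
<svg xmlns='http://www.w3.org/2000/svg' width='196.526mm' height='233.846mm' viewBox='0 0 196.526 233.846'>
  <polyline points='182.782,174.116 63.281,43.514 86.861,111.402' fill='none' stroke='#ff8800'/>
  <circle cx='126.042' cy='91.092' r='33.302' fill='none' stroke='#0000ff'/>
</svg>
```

Since the viewBox matches the mm dimensions, user units are millimetres directly. The only transform is the Y-flip y_m = 233.846 − y_svg.

Shape 1 is a open polyline drawn with `<polyline>`. Its stroke #ff8800 means cut at S835, F1286. After flipping Y the toolpath is (182.782,59.730) → (63.281,190.332) → (86.861,122.444).

Shape 2 is a circle drawn with `<circle>`. Its stroke #0000ff means score at S516, F2486. After flipping Y the toolpath is (159.344,142.754) → (154.882,159.405) → (142.693,171.594) → (126.042,176.056) → (109.391,171.594) → (97.202,159.405) → (92.740,142.754) → (97.202,126.103) → (109.391,113.914) → (126.042,109.452) → (142.693,113.914) → (154.882,126.103) → (159.344,142.754), returning to the start.

(Gcodetools for Inkscape — laser output)
G21
G90
G0 X182.782 Y59.730
M3 S835
G1 X63.281 Y190.332 F1286
G1 X86.861 Y122.444 F1286
G0 X159.344 Y142.754
M3 S516
G1 X154.882 Y159.405 F2486
G1 X142.693 Y171.594 F2486
G1 X126.042 Y176.056 F2486
G1 X109.391 Y171.594 F2486
G1 X97.202 Y159.405 F2486
G1 X92.740 Y142.754 F2486
G1 X97.202 Y126.103 F2486
G1 X109.391 Y113.914 F2486
G1 X126.042 Y109.452 F2486
G1 X142.693 Y113.914 F2486
G1 X154.882 Y126.103 F2486
G1 X159.344 Y142.754 F2486
M5
G0 X0.000 Y0.000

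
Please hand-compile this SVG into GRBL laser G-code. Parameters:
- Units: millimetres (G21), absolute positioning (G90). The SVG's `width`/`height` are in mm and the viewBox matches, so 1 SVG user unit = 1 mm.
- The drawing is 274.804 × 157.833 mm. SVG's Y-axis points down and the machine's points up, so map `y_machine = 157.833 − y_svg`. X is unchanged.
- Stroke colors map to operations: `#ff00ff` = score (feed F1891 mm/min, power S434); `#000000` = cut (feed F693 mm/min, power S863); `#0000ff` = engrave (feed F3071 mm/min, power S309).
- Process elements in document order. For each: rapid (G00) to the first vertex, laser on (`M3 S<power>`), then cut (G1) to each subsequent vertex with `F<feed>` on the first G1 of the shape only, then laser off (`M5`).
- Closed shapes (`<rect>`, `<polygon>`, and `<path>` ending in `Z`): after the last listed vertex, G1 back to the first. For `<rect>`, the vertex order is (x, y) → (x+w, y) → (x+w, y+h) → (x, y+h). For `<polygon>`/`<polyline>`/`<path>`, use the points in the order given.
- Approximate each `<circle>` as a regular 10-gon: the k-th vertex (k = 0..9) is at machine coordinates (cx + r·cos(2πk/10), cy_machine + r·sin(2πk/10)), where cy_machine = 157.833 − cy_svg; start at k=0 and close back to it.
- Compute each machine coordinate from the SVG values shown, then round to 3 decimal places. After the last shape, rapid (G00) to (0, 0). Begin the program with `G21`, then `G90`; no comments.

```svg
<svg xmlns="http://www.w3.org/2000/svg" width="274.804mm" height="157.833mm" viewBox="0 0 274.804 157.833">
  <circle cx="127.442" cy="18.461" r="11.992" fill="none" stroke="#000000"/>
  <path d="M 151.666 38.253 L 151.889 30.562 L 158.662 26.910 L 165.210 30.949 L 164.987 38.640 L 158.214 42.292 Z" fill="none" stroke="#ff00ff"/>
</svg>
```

G21
G90
G00 X139.434 Y139.372
M3 S863
G1 X137.144 Y146.421 F693
G1 X131.148 Y150.777
G1 X123.736 Y150.777
G1 X117.740 Y146.421
G1 X115.450 Y139.372
G1 X117.740 Y132.323
G1 X123.736 Y127.967
G1 X131.148 Y127.967
G1 X137.144 Y132.323
G1 X139.434 Y139.372
M5
G00 X151.666 Y119.580
M3 S434
G1 X151.889 Y127.271 F1891
G1 X158.662 Y130.923
G1 X165.210 Y126.884
G1 X164.987 Y119.193
G1 X158.214 Y115.541
G1 X151.666 Y119.580
M5
G00 X0.000 Y0.000

viewBox `0 0 274.804 157.833` with mm width/height → 1 unit = 1 mm. Flip: y_m = 157.833 − y_svg.

**Shape 1** — `<circle>` circle, stroke `#000000` → cut (S863, F693). Machine vertices: (139.434,139.372) → (137.144,146.421) → (131.148,150.777) → (123.736,150.777) → (117.740,146.421) → (115.450,139.372) → (117.740,132.323) → (123.736,127.967) → (131.148,127.967) → (137.144,132.323) → (139.434,139.372). Closed: final G1 returns to the first vertex.

**Shape 2** — `<path>` regular polygon, stroke `#ff00ff` → score (S434, F1891). Machine vertices: (151.666,119.580) → (151.889,127.271) → (158.662,130.923) → (165.210,126.884) → (164.987,119.193) → (158.214,115.541) → (151.666,119.580). Closed: final G1 returns to the first vertex.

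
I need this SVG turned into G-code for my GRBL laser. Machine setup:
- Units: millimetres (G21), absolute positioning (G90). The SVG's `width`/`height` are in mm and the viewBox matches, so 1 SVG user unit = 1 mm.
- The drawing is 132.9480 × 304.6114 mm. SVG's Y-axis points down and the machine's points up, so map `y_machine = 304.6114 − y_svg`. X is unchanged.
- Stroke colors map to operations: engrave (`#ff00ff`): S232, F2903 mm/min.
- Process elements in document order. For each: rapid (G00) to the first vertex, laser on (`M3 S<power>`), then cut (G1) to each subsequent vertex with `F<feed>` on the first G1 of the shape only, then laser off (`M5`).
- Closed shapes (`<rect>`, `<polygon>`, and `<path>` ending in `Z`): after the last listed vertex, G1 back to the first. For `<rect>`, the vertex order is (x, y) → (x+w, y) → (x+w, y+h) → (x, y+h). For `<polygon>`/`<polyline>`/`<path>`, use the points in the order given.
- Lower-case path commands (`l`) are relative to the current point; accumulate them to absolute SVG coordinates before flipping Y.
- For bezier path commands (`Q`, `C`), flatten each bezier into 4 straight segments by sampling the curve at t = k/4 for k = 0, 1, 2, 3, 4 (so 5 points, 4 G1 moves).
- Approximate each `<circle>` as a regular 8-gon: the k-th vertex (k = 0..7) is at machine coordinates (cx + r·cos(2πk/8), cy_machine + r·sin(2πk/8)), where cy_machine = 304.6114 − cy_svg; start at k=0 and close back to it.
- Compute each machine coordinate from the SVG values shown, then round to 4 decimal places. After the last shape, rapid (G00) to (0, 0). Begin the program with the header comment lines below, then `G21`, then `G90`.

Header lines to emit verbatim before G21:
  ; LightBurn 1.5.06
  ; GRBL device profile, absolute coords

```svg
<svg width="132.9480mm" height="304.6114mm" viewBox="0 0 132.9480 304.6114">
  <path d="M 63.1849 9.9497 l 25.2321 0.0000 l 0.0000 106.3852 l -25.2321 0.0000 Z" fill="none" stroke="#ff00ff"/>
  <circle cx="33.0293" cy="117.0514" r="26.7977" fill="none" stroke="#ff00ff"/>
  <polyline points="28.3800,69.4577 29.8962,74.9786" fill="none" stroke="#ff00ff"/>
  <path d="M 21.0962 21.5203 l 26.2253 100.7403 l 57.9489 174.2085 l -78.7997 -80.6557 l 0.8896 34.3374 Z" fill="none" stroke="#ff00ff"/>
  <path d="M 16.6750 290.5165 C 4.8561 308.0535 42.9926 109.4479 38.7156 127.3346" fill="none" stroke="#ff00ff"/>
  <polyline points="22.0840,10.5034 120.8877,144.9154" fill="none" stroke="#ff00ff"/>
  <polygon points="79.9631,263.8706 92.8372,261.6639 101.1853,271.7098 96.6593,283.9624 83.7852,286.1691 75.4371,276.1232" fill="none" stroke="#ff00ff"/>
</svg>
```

viewBox `0 0 132.9480 304.6114` with mm width/height → 1 unit = 1 mm. Flip: y_m = 304.6114 − y_svg.

**Shape 1** — `<path>` rectangle, stroke `#ff00ff` → engrave (S232, F2903). Machine vertices: (63.1849,294.6617) → (88.4170,294.6617) → (88.4170,188.2765) → (63.1849,188.2765) → (63.1849,294.6617). Closed: final G1 returns to the first vertex.

**Shape 2** — `<circle>` circle, stroke `#ff00ff` → engrave (S232, F2903). Machine vertices: (59.8270,187.5600) → (51.9781,206.5088) → (33.0293,214.3577) → (14.0805,206.5088) → (6.2316,187.5600) → (14.0805,168.6112) → (33.0293,160.7623) → (51.9781,168.6112) → (59.8270,187.5600). Closed: final G1 returns to the first vertex.

**Shape 3** — `<polyline>` line segment, stroke `#ff00ff` → engrave (S232, F2903). Machine vertices: (28.3800,235.1537) → (29.8962,229.6328). Open path.

**Shape 4** — `<path>` closed polygon, stroke `#ff00ff` → engrave (S232, F2903). Machine vertices: (21.0962,283.0911) → (47.3215,182.3508) → (105.2704,8.1423) → (26.4707,88.7980) → (27.3603,54.4606) → (21.0962,283.0911). Closed: final G1 returns to the first vertex.

**Shape 5** — `<path>` cubic bezier, stroke `#ff00ff` → engrave (S232, F2903). Control points (SVG): P0=(16.6750,290.5165), P1=(4.8561,308.0535), P2=(42.9926,109.4479), P3=(38.7156,127.3346); sampled at t=k/4. Machine vertices: (16.6750,14.0949) → (15.7342,34.7090) → (24.8671,95.8170) → (35.4141,156.8594) → (38.7156,177.2768). Open path.

**Shape 6** — `<polyline>` line segment, stroke `#ff00ff` → engrave (S232, F2903). Machine vertices: (22.0840,294.1080) → (120.8877,159.6960). Open path.

**Shape 7** — `<polygon>` regular polygon, stroke `#ff00ff` → engrave (S232, F2903). Machine vertices: (79.9631,40.7408) → (92.8372,42.9475) → (101.1853,32.9016) → (96.6593,20.6490) → (83.7852,18.4423) → (75.4371,28.4882) → (79.9631,40.7408). Closed: final G1 returns to the first vertex.

; LightBurn 1.5.06
; GRBL device profile, absolute coords
G21
G90
G00 X63.1849 Y294.6617
M3 S232
G1 X88.4170 Y294.6617 F2903
G1 X88.4170 Y188.2765
G1 X63.1849 Y188.2765
G1 X63.1849 Y294.6617
M5
G00 X59.8270 Y187.5600
M3 S232
G1 X51.9781 Y206.5088 F2903
G1 X33.0293 Y214.3577
G1 X14.0805 Y206.5088
G1 X6.2316 Y187.5600
G1 X14.0805 Y168.6112
G1 X33.0293 Y160.7623
G1 X51.9781 Y168.6112
G1 X59.8270 Y187.5600
M5
G00 X28.3800 Y235.1537
M3 S232
G1 X29.8962 Y229.6328 F2903
M5
G00 X21.0962 Y283.0911
M3 S232
G1 X47.3215 Y182.3508 F2903
G1 X105.2704 Y8.1423
G1 X26.4707 Y88.7980
G1 X27.3603 Y54.4606
G1 X21.0962 Y283.0911
M5
G00 X16.6750 Y14.0949
M3 S232
G1 X15.7342 Y34.7090 F2903
G1 X24.8671 Y95.8170
G1 X35.4141 Y156.8594
G1 X38.7156 Y177.2768
M5
G00 X22.0840 Y294.1080
M3 S232
G1 X120.8877 Y159.6960 F2903
M5
G00 X79.9631 Y40.7408
M3 S232
G1 X92.8372 Y42.9475 F2903
G1 X101.1853 Y32.9016
G1 X96.6593 Y20.6490
G1 X83.7852 Y18.4423
G1 X75.4371 Y28.4882
G1 X79.9631 Y40.7408
M5
G00 X0.0000 Y0.0000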